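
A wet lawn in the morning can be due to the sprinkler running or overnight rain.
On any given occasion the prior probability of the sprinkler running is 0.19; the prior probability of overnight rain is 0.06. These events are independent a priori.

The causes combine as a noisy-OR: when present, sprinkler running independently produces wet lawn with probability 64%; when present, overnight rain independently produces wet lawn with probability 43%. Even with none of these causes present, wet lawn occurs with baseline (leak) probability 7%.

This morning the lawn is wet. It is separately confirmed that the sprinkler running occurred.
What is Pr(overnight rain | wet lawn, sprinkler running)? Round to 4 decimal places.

Under noisy-OR, P(wet lawn | causes) = 1 − (1−0.07)·∏(1−qᵢ) over the active causes.
For the numerator, keep only overnight rain=true terms: 0.809164·0.06 = 0.048550
The normalizing constant is 0.6652·0.94 + 0.809164·0.06 = 0.673838
Posterior = 0.048550 / 0.673838 ≈ 0.0720

Pr(overnight rain | wet lawn, sprinkler running) ≈ 0.0720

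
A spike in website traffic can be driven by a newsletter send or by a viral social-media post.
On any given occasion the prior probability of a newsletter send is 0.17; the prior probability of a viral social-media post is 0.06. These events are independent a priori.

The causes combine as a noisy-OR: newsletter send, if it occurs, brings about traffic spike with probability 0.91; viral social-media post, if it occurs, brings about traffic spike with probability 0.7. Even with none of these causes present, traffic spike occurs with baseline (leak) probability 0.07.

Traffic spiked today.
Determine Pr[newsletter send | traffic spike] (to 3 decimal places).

Under noisy-OR, P(traffic spike | causes) = 1 − (1−0.07)·∏(1−qᵢ) over the active causes.
For the numerator, keep only newsletter send=true terms: 0.146425 + 0.009944 = 0.156369
Denominator P(traffic spike): 0.07·0.83·0.94 + 0.721·0.83·0.06 + 0.9163·0.17·0.94 + 0.97489·0.17·0.06 = 0.246889
Posterior = 0.156369 / 0.246889 ≈ 0.633

Pr[newsletter send | traffic spike] ≈ 0.633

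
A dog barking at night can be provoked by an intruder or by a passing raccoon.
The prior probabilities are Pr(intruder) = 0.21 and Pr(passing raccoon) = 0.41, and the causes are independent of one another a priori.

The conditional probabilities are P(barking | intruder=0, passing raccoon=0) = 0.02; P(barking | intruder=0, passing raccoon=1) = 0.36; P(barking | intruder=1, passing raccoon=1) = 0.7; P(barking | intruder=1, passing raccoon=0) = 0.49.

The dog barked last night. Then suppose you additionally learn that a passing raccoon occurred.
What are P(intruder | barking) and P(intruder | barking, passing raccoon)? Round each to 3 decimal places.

Numerator (weight on configurations with intruder): 0.060711 + 0.060270 = 0.120981
Normalizer over all consistent configurations: 0.02·0.79·0.59 + 0.36·0.79·0.41 + 0.49·0.21·0.59 + 0.7·0.21·0.41 = 0.246907
P(intruder | barking) = 0.120981/0.246907 ≈ 0.490

Now also conditioning on passing raccoon=true:
P(barking | passing raccoon) = 0.36×0.79 + 0.7×0.21 = 0.284400 + 0.147000 = 0.431400
The intruder-present share is 0.7×0.21 = 0.147000.
P(intruder | barking, passing raccoon) = 0.147000 / 0.431400 ≈ 0.341

P(intruder | barking) ≈ 0.490; P(intruder | barking, passing raccoon) ≈ 0.341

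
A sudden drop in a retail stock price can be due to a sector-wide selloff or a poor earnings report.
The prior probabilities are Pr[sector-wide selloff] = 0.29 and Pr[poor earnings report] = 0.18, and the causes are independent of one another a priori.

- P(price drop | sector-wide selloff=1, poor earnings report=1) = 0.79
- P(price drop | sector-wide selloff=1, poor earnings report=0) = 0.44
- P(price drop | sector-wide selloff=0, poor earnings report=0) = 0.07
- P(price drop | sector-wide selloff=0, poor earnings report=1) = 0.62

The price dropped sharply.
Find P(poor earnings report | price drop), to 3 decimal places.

P(price drop) = 0.07·0.71·0.82 + 0.62·0.71·0.18 + 0.44·0.29·0.82 + 0.79·0.29·0.18 = 0.040754 + 0.079236 + 0.104632 + 0.041238 = 0.265860
Restricting to configurations with poor earnings report present: 0.079236 + 0.041238 = 0.120474.
Hence the posterior is 0.120474/0.265860 ≈ 0.453.

P(poor earnings report | price drop) ≈ 0.453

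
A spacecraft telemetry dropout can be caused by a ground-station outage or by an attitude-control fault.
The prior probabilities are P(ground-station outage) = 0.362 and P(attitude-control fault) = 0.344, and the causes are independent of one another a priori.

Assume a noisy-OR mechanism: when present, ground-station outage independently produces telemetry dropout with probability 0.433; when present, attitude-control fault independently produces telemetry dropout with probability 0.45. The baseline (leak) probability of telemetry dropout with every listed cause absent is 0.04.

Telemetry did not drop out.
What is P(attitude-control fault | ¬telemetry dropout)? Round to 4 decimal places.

P(attitude-control fault | ¬telemetry dropout) ≈ 0.2239

Under noisy-OR, P(telemetry dropout | causes) = 1 − (1−0.04)·∏(1−qᵢ) over the active causes.
Enumerate the 4 (ground-station outage, attitude-control fault) configurations and weight by the priors:
  P(¬telemetry dropout) = 0.96·0.638·0.656 + 0.528·0.638·0.344 + 0.54432·0.362·0.656 + 0.299376·0.362·0.344
        = 0.401787 + 0.115881 + 0.129261 + 0.037281 = 0.684210
Configurations with attitude-control fault contribute 0.153162, so
  P(attitude-control fault | ¬telemetry dropout) = 0.153162 / 0.684210 ≈ 0.2239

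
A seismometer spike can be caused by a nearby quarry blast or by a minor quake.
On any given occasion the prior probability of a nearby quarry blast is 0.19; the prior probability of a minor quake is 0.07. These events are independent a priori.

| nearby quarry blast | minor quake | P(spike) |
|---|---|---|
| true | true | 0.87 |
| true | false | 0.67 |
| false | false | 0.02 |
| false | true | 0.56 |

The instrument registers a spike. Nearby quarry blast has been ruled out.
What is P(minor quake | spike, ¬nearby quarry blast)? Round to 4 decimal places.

Weight on minor quake=true, given the evidence: 0.56×0.07 = 0.039200
Normalizer over all consistent configurations: 0.02×0.93 + 0.56×0.07 = 0.057800
Posterior = 0.039200 / 0.057800 ≈ 0.6782

P(minor quake | spike, ¬nearby quarry blast) ≈ 0.6782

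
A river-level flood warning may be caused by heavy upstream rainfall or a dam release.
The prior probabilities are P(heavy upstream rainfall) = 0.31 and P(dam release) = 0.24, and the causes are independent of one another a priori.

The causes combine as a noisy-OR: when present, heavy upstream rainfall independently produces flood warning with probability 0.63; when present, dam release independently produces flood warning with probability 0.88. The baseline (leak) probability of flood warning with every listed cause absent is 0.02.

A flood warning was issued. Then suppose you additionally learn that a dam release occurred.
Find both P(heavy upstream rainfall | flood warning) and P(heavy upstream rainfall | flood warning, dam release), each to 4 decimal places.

P(heavy upstream rainfall | flood warning) ≈ 0.5856; P(heavy upstream rainfall | flood warning, dam release) ≈ 0.3275

Under noisy-OR, P(flood warning | causes) = 1 − (1−0.02)·∏(1−qᵢ) over the active causes.
P(flood warning) = 0.02·0.69·0.76 + 0.8824·0.69·0.24 + 0.6374·0.31·0.76 + 0.956488·0.31·0.24 = 0.010488 + 0.146125 + 0.150171 + 0.071163 = 0.377947
Restricting to configurations with heavy upstream rainfall present: 0.150171 + 0.071163 = 0.221334.
Hence the posterior is 0.221334/0.377947 ≈ 0.5856.

With the extra evidence:
Sum P(flood warning|·) weighted by the priors over both values of heavy upstream rainfall:
  P(flood warning | dam release) = 0.8824*0.69 + 0.956488*0.31
        = 0.608856 + 0.296511 = 0.905367
Configurations with heavy upstream rainfall contribute 0.296511, so
  P(heavy upstream rainfall | flood warning, dam release) = 0.296511 / 0.905367 ≈ 0.3275
This is intercausal reasoning (explaining away): once dam release accounts for the flood warning, heavy upstream rainfall becomes less likely.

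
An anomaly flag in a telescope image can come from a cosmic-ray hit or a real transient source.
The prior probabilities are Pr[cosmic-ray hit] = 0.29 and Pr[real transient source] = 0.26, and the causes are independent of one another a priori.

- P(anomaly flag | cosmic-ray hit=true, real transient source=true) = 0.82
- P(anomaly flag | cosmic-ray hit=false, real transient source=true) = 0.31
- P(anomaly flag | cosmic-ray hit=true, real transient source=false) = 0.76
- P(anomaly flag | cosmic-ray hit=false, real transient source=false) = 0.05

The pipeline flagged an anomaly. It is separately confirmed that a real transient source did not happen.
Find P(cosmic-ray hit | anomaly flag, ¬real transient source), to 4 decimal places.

P(cosmic-ray hit | anomaly flag, ¬real transient source) ≈ 0.8613

Numerator (weight on configurations with cosmic-ray hit): 0.76·0.29 = 0.220400
Denominator P(anomaly flag | ¬real transient source): 0.05·0.71 + 0.76·0.29 = 0.255900
Posterior = 0.220400 / 0.255900 ≈ 0.8613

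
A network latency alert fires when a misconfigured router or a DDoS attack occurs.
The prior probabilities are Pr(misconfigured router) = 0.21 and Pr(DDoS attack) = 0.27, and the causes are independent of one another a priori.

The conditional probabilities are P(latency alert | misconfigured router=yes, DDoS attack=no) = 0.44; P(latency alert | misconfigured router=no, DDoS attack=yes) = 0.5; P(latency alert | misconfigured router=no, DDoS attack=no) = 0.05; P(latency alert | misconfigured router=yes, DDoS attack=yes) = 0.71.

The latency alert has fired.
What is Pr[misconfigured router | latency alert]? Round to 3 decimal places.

For the numerator, keep only misconfigured router=true terms: 0.067452 + 0.040257 = 0.107709
The normalizing constant is 0.05*0.79*0.73 + 0.5*0.79*0.27 + 0.44*0.21*0.73 + 0.71*0.21*0.27 = 0.243194
Posterior = 0.107709 / 0.243194 ≈ 0.443

Pr[misconfigured router | latency alert] ≈ 0.443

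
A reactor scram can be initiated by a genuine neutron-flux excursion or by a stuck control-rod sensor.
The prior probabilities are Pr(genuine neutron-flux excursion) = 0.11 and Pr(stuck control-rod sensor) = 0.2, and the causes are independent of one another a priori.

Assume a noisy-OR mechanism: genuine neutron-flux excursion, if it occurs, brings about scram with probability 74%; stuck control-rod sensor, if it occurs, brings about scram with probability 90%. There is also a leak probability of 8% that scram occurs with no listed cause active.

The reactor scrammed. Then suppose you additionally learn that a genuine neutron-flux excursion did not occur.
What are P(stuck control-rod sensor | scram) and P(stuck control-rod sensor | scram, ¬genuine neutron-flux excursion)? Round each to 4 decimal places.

P(stuck control-rod sensor | scram) ≈ 0.5964; P(stuck control-rod sensor | scram, ¬genuine neutron-flux excursion) ≈ 0.7394

Under noisy-OR, P(scram | causes) = 1 − (1−0.08)·∏(1−qᵢ) over the active causes.
Enumerate the 4 (genuine neutron-flux excursion, stuck control-rod sensor) configurations and weight by the priors:
  P(scram) = 0.08·0.89·0.8 + 0.908·0.89·0.2 + 0.7608·0.11·0.8 + 0.97608·0.11·0.2
        = 0.056960 + 0.161624 + 0.066950 + 0.021474 = 0.307008
Configurations with stuck control-rod sensor contribute 0.183098, so
  P(stuck control-rod sensor | scram) = 0.183098 / 0.307008 ≈ 0.5964

Now condition on the additional information:
Enumerate both values of stuck control-rod sensor and weight by the priors:
  P(scram | ¬genuine neutron-flux excursion) = 0.08*0.8 + 0.908*0.2
        = 0.064000 + 0.181600 = 0.245600
Configurations with stuck control-rod sensor contribute 0.181600, so
  P(stuck control-rod sensor | scram, ¬genuine neutron-flux excursion) = 0.181600 / 0.245600 ≈ 0.7394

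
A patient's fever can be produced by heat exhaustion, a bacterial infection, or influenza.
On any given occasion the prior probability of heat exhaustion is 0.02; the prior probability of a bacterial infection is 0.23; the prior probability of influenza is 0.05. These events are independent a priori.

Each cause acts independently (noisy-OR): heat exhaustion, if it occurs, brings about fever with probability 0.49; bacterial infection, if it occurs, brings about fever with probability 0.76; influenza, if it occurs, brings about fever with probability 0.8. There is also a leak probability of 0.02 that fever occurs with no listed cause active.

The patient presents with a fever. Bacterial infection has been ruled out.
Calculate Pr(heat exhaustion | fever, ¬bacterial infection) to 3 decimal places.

Under noisy-OR, P(fever | causes) = 1 − (1−0.02)·∏(1−qᵢ) over the active causes.
P(fever | ¬bacterial infection) = 0.02×0.98×0.95 + 0.804×0.98×0.05 + 0.5002×0.02×0.95 + 0.90004×0.02×0.05 = 0.018620 + 0.039396 + 0.009504 + 0.000900 = 0.068420
Of this, 0.010404 comes from 0.009504 + 0.000900 (the heat exhaustion=true cases).
Hence the posterior is 0.010404/0.068420 ≈ 0.152.

Pr(heat exhaustion | fever, ¬bacterial infection) ≈ 0.152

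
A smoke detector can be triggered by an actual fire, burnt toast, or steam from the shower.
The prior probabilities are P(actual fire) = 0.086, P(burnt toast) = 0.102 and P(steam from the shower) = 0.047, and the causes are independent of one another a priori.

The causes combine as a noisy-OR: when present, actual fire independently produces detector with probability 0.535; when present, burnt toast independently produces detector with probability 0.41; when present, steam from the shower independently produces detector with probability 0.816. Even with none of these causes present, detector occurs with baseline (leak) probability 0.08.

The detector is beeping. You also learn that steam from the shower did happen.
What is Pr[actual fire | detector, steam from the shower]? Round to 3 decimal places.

Pr[actual fire | detector, steam from the shower] ≈ 0.094

Under noisy-OR, P(detector | causes) = 1 − (1−0.08)·∏(1−qᵢ) over the active causes.
Sum P(detector|·) weighted by the priors over the 4 (actual fire, burnt toast) configurations:
  P(detector | steam from the shower) = 0.83072×0.914×0.898 + 0.900125×0.914×0.102 + 0.921285×0.086×0.898 + 0.953558×0.086×0.102
        = 0.681832 + 0.083917 + 0.071149 + 0.008365 = 0.845263
Configurations with actual fire contribute 0.079514, so
  P(actual fire | detector, steam from the shower) = 0.079514 / 0.845263 ≈ 0.094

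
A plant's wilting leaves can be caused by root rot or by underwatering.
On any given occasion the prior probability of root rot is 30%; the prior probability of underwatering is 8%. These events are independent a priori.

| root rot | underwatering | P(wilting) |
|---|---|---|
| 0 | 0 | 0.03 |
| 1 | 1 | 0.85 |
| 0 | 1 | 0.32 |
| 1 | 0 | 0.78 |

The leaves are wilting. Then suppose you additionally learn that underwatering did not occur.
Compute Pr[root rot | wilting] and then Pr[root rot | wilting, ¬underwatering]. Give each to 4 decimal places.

Pr[root rot | wilting] ≈ 0.8635; Pr[root rot | wilting, ¬underwatering] ≈ 0.9176

Numerator (weight on configurations with root rot): 0.215280 + 0.020400 = 0.235680
Denominator P(wilting): 0.03×0.7×0.92 + 0.32×0.7×0.08 + 0.78×0.3×0.92 + 0.85×0.3×0.08 = 0.272920
P(root rot | wilting) = 0.235680/0.272920 ≈ 0.8635

Now condition on the additional information:
Enumerate both values of root rot and weight by the priors:
  P(wilting | ¬underwatering) = 0.03*0.7 + 0.78*0.3
        = 0.021000 + 0.234000 = 0.255000
The terms with root rot present sum to 0.234000, so
  P(root rot | wilting, ¬underwatering) = 0.234000 / 0.255000 ≈ 0.9176
With underwatering excluded, root rot must carry more of the explanatory weight for the wilting.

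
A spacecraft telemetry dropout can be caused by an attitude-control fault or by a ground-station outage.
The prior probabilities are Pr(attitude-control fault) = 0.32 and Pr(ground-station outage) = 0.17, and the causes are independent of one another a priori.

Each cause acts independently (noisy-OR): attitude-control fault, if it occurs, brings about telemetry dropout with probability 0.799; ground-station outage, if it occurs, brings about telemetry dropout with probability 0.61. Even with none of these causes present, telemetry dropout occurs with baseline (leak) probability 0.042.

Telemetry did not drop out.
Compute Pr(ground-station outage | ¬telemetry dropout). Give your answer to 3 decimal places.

Pr(ground-station outage | ¬telemetry dropout) ≈ 0.074

Under noisy-OR, P(telemetry dropout | causes) = 1 − (1−0.042)·∏(1−qᵢ) over the active causes.
For the numerator, keep only ground-station outage=true terms: 0.043190 + 0.004085 = 0.047275
Normalizer over all consistent configurations: 0.958*0.68*0.83 + 0.37362*0.68*0.17 + 0.192558*0.32*0.83 + 0.075098*0.32*0.17 = 0.639113
P(ground-station outage | ¬telemetry dropout) = 0.047275/0.639113 ≈ 0.074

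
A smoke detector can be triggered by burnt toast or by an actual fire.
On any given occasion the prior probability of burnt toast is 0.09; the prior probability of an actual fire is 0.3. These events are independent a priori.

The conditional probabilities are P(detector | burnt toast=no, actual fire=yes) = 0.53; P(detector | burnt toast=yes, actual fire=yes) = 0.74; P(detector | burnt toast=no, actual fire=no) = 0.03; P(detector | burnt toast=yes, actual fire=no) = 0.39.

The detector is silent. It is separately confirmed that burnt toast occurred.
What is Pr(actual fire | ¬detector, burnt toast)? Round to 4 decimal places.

Pr(actual fire | ¬detector, burnt toast) ≈ 0.1545

Enumerate both values of actual fire and weight by the priors:
  P(¬detector | burnt toast) = 0.61×0.7 + 0.26×0.3
        = 0.427000 + 0.078000 = 0.505000
Configurations with actual fire contribute 0.078000, so
  P(actual fire | ¬detector, burnt toast) = 0.078000 / 0.505000 ≈ 0.1545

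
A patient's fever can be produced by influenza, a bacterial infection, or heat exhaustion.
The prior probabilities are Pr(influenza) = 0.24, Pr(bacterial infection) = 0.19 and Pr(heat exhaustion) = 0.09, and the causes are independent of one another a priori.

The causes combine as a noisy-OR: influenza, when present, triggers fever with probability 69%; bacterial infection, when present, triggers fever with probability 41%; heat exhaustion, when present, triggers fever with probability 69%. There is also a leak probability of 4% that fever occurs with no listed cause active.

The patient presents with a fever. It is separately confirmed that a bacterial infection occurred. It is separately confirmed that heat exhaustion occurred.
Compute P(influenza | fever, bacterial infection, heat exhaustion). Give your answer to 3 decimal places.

P(influenza | fever, bacterial infection, heat exhaustion) ≈ 0.266

Under noisy-OR, P(fever | causes) = 1 − (1−0.04)·∏(1−qᵢ) over the active causes.
Numerator (weight on configurations with influenza): 0.945569*0.24 = 0.226937
Normalizer over all consistent configurations: 0.824416*0.76 + 0.945569*0.24 = 0.853493
Posterior = 0.226937 / 0.853493 ≈ 0.266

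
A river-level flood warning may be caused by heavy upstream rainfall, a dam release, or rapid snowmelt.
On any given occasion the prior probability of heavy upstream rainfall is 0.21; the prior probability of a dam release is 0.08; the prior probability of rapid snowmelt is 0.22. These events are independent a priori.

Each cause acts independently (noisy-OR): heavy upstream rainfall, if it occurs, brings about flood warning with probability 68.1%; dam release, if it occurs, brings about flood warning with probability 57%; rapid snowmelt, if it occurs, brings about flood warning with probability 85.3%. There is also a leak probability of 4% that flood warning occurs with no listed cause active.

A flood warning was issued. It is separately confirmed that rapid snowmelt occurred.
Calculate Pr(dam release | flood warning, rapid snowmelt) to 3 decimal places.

Pr(dam release | flood warning, rapid snowmelt) ≈ 0.086

Under noisy-OR, P(flood warning | causes) = 1 − (1−0.04)·∏(1−qᵢ) over the active causes.
For the numerator, keep only dam release=true terms: 0.059365 + 0.016475 = 0.075840
The normalizing constant is 0.85888·0.79·0.92 + 0.939318·0.79·0.08 + 0.954983·0.21·0.92 + 0.980643·0.21·0.08 = 0.884577
Posterior = 0.075840 / 0.884577 ≈ 0.086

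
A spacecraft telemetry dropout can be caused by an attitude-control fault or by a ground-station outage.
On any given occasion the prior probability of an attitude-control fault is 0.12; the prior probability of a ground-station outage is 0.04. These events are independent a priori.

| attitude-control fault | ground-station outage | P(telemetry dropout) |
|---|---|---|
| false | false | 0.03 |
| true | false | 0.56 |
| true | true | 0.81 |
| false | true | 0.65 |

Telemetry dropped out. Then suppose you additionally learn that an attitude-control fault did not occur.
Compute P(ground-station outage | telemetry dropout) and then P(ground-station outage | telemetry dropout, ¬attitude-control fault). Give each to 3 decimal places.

P(ground-station outage | telemetry dropout) ≈ 0.230; P(ground-station outage | telemetry dropout, ¬attitude-control fault) ≈ 0.474

For the numerator, keep only ground-station outage=true terms: 0.022880 + 0.003888 = 0.026768
The normalizing constant is 0.03·0.88·0.96 + 0.65·0.88·0.04 + 0.56·0.12·0.96 + 0.81·0.12·0.04 = 0.116624
Posterior = 0.026768 / 0.116624 ≈ 0.230

Now condition on the additional information:
Numerator (weight on configurations with ground-station outage): 0.65*0.04 = 0.026000
The normalizing constant is 0.03*0.96 + 0.65*0.04 = 0.054800
P(ground-station outage | telemetry dropout, ¬attitude-control fault) = 0.026000/0.054800 ≈ 0.474
Ruling out attitude-control fault raises the posterior on ground-station outage — the flip side of explaining away.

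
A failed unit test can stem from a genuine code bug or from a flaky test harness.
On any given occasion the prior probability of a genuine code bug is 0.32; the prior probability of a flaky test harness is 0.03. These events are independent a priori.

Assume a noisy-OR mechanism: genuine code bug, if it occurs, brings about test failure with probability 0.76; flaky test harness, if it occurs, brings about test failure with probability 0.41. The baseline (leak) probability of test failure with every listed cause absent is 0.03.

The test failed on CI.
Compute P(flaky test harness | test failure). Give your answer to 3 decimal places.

Under noisy-OR, P(test failure | causes) = 1 − (1−0.03)·∏(1−qᵢ) over the active causes.
For the numerator, keep only flaky test harness=true terms: 0.008725 + 0.008281 = 0.017006
Normalizer over all consistent configurations: 0.03×0.68×0.97 + 0.4277×0.68×0.03 + 0.7672×0.32×0.97 + 0.862648×0.32×0.03 = 0.274933
Posterior = 0.017006 / 0.274933 ≈ 0.062

P(flaky test harness | test failure) ≈ 0.062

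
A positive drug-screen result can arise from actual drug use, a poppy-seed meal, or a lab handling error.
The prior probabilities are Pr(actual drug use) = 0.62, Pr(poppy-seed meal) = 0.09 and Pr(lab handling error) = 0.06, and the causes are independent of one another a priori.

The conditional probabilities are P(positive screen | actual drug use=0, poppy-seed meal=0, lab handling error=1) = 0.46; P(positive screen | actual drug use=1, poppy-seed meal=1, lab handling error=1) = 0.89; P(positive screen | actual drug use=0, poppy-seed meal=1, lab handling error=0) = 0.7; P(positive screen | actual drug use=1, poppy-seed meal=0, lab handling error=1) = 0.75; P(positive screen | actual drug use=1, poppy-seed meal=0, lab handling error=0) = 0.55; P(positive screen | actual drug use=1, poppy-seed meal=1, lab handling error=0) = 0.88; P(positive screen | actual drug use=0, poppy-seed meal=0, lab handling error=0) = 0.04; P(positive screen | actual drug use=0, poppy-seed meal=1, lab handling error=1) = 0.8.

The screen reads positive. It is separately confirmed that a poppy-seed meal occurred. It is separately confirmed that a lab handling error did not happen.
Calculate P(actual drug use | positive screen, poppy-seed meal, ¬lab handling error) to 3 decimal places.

P(actual drug use | positive screen, poppy-seed meal, ¬lab handling error) ≈ 0.672

P(positive screen | poppy-seed meal, ¬lab handling error) = 0.7·0.38 + 0.88·0.62 = 0.266000 + 0.545600 = 0.811600
Restricting to configurations with actual drug use present: 0.88·0.62 = 0.545600.
So P(actual drug use | positive screen, poppy-seed meal, ¬lab handling error) = 0.545600/0.811600 ≈ 0.672.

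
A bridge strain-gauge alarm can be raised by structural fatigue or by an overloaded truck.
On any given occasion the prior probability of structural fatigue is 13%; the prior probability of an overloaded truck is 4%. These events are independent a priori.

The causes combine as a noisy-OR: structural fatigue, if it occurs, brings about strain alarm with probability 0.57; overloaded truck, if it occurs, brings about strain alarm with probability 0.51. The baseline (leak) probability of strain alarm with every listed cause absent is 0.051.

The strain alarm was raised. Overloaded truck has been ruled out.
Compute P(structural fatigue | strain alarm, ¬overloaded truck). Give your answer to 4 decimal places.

P(structural fatigue | strain alarm, ¬overloaded truck) ≈ 0.6343

Under noisy-OR, P(strain alarm | causes) = 1 − (1−0.051)·∏(1−qᵢ) over the active causes.
Numerator (weight on configurations with structural fatigue): 0.59193*0.13 = 0.076951
Normalizer over all consistent configurations: 0.051*0.87 + 0.59193*0.13 = 0.121321
P(structural fatigue | strain alarm, ¬overloaded truck) = 0.076951/0.121321 ≈ 0.6343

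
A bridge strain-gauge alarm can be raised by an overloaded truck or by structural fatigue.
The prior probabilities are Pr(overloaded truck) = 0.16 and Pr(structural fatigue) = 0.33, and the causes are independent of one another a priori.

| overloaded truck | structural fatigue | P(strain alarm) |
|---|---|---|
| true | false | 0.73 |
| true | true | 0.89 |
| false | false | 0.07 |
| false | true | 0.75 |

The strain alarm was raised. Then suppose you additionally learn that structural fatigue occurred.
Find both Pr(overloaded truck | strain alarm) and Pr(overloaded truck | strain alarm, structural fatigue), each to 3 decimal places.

P(strain alarm) = 0.07×0.84×0.67 + 0.75×0.84×0.33 + 0.73×0.16×0.67 + 0.89×0.16×0.33 = 0.039396 + 0.207900 + 0.078256 + 0.046992 = 0.372544
The overloaded truck-present share is 0.078256 + 0.046992 = 0.125248.
P(overloaded truck | strain alarm) = 0.125248 / 0.372544 ≈ 0.336

Now condition on the additional information:
P(strain alarm | structural fatigue) = 0.75*0.84 + 0.89*0.16 = 0.630000 + 0.142400 = 0.772400
The overloaded truck-present share is 0.89*0.16 = 0.142400.
So P(overloaded truck | strain alarm, structural fatigue) = 0.142400/0.772400 ≈ 0.184.

Pr(overloaded truck | strain alarm) ≈ 0.336; Pr(overloaded truck | strain alarm, structural fatigue) ≈ 0.184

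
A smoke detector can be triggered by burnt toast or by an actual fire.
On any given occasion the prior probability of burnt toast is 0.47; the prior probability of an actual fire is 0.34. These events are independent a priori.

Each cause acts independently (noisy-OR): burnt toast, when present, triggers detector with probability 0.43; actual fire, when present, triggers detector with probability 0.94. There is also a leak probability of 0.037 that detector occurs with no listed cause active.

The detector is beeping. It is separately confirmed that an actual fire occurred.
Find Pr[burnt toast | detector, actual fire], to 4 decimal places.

Pr[burnt toast | detector, actual fire] ≈ 0.4765

Under noisy-OR, P(detector | causes) = 1 − (1−0.037)·∏(1−qᵢ) over the active causes.
P(detector | actual fire) = 0.94222·0.53 + 0.967065·0.47 = 0.499377 + 0.454521 = 0.953898
Of this, 0.454521 comes from 0.967065·0.47 (the burnt toast=true cases).
Hence the posterior is 0.454521/0.953898 ≈ 0.4765.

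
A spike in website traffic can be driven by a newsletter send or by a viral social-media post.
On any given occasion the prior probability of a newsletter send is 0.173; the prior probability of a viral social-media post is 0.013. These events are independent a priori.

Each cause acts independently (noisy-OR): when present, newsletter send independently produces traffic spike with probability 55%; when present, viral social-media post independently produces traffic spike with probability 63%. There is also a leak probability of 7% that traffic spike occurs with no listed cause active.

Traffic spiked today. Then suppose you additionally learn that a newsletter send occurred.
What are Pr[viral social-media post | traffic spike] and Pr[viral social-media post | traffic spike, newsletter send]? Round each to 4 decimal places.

Pr[viral social-media post | traffic spike] ≈ 0.0541; Pr[viral social-media post | traffic spike, newsletter send] ≈ 0.0188

Under noisy-OR, P(traffic spike | causes) = 1 − (1−0.07)·∏(1−qᵢ) over the active causes.
Numerator (weight on configurations with viral social-media post): 0.007052 + 0.001901 = 0.008953
Normalizer over all consistent configurations: 0.07×0.827×0.987 + 0.6559×0.827×0.013 + 0.5815×0.173×0.987 + 0.845155×0.173×0.013 = 0.165382
Posterior = 0.008953 / 0.165382 ≈ 0.0541

With the extra evidence:
Sum P(traffic spike|·) weighted by the priors over both values of viral social-media post:
  P(traffic spike | newsletter send) = 0.5815·0.987 + 0.845155·0.013
        = 0.573940 + 0.010987 = 0.584927
Keeping only the viral social-media post-present terms gives 0.010987, so
  P(viral social-media post | traffic spike, newsletter send) = 0.010987 / 0.584927 ≈ 0.0188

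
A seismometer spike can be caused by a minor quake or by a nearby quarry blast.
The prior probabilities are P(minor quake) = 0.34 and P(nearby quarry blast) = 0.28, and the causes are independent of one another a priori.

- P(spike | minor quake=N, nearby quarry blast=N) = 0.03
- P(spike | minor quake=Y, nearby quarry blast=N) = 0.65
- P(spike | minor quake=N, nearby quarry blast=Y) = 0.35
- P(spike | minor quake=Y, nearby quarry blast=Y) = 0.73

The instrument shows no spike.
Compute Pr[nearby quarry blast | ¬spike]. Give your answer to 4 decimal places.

P(¬spike) = 0.97×0.66×0.72 + 0.65×0.66×0.28 + 0.35×0.34×0.72 + 0.27×0.34×0.28 = 0.460944 + 0.120120 + 0.085680 + 0.025704 = 0.692448
Of this, 0.145824 comes from 0.120120 + 0.025704 (the nearby quarry blast=true cases).
P(nearby quarry blast | ¬spike) = 0.145824 / 0.692448 ≈ 0.2106

Pr[nearby quarry blast | ¬spike] ≈ 0.2106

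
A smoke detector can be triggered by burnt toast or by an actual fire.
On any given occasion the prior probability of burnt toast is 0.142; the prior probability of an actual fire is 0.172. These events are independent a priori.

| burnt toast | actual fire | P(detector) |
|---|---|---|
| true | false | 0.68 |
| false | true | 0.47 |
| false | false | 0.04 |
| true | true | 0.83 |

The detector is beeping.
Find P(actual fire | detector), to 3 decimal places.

P(actual fire | detector) ≈ 0.453

Sum P(detector|·) weighted by the priors over the 4 (burnt toast, actual fire) configurations:
  P(detector) = 0.04×0.858×0.828 + 0.47×0.858×0.172 + 0.68×0.142×0.828 + 0.83×0.142×0.172
        = 0.028417 + 0.069361 + 0.079952 + 0.020272 = 0.198002
Keeping only the actual fire-present terms gives 0.089633, so
  P(actual fire | detector) = 0.089633 / 0.198002 ≈ 0.453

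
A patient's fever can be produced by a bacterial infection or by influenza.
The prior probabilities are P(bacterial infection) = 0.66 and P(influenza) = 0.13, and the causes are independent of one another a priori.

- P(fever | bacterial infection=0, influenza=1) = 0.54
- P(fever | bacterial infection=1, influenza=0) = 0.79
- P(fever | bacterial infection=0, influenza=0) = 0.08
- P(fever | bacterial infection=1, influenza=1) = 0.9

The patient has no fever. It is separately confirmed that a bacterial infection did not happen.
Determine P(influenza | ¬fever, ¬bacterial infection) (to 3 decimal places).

P(influenza | ¬fever, ¬bacterial infection) ≈ 0.070

P(¬fever | ¬bacterial infection) = 0.92·0.87 + 0.46·0.13 = 0.800400 + 0.059800 = 0.860200
Restricting to configurations with influenza present: 0.46·0.13 = 0.059800.
So P(influenza | ¬fever, ¬bacterial infection) = 0.059800/0.860200 ≈ 0.070.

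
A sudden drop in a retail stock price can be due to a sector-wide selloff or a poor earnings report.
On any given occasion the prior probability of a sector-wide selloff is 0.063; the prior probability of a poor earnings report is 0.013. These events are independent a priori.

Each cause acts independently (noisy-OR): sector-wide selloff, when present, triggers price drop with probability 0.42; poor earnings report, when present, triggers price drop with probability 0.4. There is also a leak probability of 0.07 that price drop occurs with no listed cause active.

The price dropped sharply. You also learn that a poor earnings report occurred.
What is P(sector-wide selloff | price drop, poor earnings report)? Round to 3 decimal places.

P(sector-wide selloff | price drop, poor earnings report) ≈ 0.093

Under noisy-OR, P(price drop | causes) = 1 − (1−0.07)·∏(1−qᵢ) over the active causes.
Enumerate both values of sector-wide selloff and weight by the priors:
  P(price drop | poor earnings report) = 0.442*0.937 + 0.67636*0.063
        = 0.414154 + 0.042611 = 0.456765
Configurations with sector-wide selloff contribute 0.042611, so
  P(sector-wide selloff | price drop, poor earnings report) = 0.042611 / 0.456765 ≈ 0.093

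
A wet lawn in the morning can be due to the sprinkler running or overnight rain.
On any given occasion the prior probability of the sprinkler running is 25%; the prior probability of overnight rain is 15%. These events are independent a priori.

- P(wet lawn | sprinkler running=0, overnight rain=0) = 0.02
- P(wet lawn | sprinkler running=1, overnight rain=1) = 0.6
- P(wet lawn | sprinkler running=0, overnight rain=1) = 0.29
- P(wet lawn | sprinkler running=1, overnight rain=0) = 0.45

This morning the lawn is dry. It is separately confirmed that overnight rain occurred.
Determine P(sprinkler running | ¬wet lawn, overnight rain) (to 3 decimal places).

P(sprinkler running | ¬wet lawn, overnight rain) ≈ 0.158

For the numerator, keep only sprinkler running=true terms: 0.4*0.25 = 0.100000
Normalizer over all consistent configurations: 0.71*0.75 + 0.4*0.25 = 0.632500
P(sprinkler running | ¬wet lawn, overnight rain) = 0.100000/0.632500 ≈ 0.158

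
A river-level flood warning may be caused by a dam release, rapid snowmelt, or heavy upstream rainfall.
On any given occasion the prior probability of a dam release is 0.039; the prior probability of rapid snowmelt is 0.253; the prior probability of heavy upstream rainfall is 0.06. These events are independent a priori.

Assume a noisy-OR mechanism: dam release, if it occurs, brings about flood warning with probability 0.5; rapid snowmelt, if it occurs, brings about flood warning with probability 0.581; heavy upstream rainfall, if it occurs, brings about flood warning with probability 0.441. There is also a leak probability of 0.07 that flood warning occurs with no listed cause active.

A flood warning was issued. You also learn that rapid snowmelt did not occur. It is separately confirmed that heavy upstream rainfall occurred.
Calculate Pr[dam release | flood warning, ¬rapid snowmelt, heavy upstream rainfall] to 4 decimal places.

Under noisy-OR, P(flood warning | causes) = 1 − (1−0.07)·∏(1−qᵢ) over the active causes.
Weight on dam release=true, given the evidence: 0.740065·0.039 = 0.028863
Denominator P(flood warning | ¬rapid snowmelt, heavy upstream rainfall): 0.48013·0.961 + 0.740065·0.039 = 0.490268
Posterior = 0.028863 / 0.490268 ≈ 0.0589

Pr[dam release | flood warning, ¬rapid snowmelt, heavy upstream rainfall] ≈ 0.0589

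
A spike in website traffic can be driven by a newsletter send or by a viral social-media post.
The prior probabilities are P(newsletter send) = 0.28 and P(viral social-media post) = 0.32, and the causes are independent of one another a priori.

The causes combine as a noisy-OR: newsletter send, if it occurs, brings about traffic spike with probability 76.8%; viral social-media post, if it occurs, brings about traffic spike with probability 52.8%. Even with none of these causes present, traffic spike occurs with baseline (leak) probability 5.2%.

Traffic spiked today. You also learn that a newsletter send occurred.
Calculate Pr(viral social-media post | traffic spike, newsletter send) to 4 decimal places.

Pr(viral social-media post | traffic spike, newsletter send) ≈ 0.3509

Under noisy-OR, P(traffic spike | causes) = 1 − (1−0.052)·∏(1−qᵢ) over the active causes.
P(traffic spike | newsletter send) = 0.780064×0.68 + 0.89619×0.32 = 0.530444 + 0.286781 = 0.817225
Restricting to configurations with viral social-media post present: 0.89619×0.32 = 0.286781.
Hence the posterior is 0.286781/0.817225 ≈ 0.3509.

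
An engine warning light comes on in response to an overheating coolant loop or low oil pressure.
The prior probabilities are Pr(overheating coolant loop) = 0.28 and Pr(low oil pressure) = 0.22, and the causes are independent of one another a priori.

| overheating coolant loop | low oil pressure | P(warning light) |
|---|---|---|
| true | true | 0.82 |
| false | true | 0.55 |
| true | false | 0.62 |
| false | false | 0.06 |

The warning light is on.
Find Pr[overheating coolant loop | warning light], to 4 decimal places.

Pr[overheating coolant loop | warning light] ≈ 0.6061

Enumerate the 4 (overheating coolant loop, low oil pressure) configurations and weight by the priors:
  P(warning light) = 0.06*0.72*0.78 + 0.55*0.72*0.22 + 0.62*0.28*0.78 + 0.82*0.28*0.22
        = 0.033696 + 0.087120 + 0.135408 + 0.050512 = 0.306736
Keeping only the overheating coolant loop-present terms gives 0.185920, so
  P(overheating coolant loop | warning light) = 0.185920 / 0.306736 ≈ 0.6061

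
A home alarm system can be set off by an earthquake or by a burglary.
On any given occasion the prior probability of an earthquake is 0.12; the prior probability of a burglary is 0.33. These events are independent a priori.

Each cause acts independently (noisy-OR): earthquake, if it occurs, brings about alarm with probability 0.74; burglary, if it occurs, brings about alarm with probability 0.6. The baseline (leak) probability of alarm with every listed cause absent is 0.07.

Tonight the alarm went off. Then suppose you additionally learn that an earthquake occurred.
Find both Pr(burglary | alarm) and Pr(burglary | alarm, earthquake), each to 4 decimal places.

Pr(burglary | alarm) ≈ 0.6809; Pr(burglary | alarm, earthquake) ≈ 0.3698

Under noisy-OR, P(alarm | causes) = 1 − (1−0.07)·∏(1−qᵢ) over the active causes.
Numerator (weight on configurations with burglary): 0.182371 + 0.035770 = 0.218141
Normalizer over all consistent configurations: 0.07×0.88×0.67 + 0.628×0.88×0.33 + 0.7582×0.12×0.67 + 0.90328×0.12×0.33 = 0.320372
P(burglary | alarm) = 0.218141/0.320372 ≈ 0.6809

With the extra evidence:
By total probability over both values of burglary:
  P(alarm | earthquake) = 0.7582*0.67 + 0.90328*0.33
        = 0.507994 + 0.298082 = 0.806076
Keeping only the burglary-present terms gives 0.298082, so
  P(burglary | alarm, earthquake) = 0.298082 / 0.806076 ≈ 0.3698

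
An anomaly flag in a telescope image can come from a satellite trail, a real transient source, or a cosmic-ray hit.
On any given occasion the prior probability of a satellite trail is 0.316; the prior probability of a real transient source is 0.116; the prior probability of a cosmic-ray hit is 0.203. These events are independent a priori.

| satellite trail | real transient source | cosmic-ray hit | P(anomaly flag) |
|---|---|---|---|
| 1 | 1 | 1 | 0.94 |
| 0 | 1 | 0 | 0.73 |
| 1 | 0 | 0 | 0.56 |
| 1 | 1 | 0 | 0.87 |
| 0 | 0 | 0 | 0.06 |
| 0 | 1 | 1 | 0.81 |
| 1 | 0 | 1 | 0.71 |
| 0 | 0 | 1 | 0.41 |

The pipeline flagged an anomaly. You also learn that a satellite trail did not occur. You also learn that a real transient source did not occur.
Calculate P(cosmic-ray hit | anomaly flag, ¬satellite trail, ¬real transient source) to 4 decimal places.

Numerator (weight on configurations with cosmic-ray hit): 0.41*0.203 = 0.083230
The normalizing constant is 0.06*0.797 + 0.41*0.203 = 0.131050
P(cosmic-ray hit | anomaly flag, ¬satellite trail, ¬real transient source) = 0.083230/0.131050 ≈ 0.6351

P(cosmic-ray hit | anomaly flag, ¬satellite trail, ¬real transient source) ≈ 0.6351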